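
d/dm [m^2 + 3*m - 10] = 2*m + 3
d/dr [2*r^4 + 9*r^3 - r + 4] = 8*r^3 + 27*r^2 - 1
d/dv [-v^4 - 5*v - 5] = -4*v^3 - 5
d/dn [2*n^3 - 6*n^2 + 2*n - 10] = 6*n^2 - 12*n + 2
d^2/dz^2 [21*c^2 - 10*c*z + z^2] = 2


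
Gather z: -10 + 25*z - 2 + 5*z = 30*z - 12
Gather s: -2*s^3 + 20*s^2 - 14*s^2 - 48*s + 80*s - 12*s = -2*s^3 + 6*s^2 + 20*s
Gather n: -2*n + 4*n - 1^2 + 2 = 2*n + 1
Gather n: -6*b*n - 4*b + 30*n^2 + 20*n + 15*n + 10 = -4*b + 30*n^2 + n*(35 - 6*b) + 10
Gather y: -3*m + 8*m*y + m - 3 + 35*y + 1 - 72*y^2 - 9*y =-2*m - 72*y^2 + y*(8*m + 26) - 2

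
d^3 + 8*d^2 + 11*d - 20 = (d - 1)*(d + 4)*(d + 5)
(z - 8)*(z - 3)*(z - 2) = z^3 - 13*z^2 + 46*z - 48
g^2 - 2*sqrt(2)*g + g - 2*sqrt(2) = (g + 1)*(g - 2*sqrt(2))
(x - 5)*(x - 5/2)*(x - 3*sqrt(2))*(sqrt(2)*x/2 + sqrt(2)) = sqrt(2)*x^4/2 - 11*sqrt(2)*x^3/4 - 3*x^3 - 5*sqrt(2)*x^2/4 + 33*x^2/2 + 15*x/2 + 25*sqrt(2)*x/2 - 75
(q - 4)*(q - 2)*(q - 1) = q^3 - 7*q^2 + 14*q - 8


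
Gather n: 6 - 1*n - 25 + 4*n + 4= 3*n - 15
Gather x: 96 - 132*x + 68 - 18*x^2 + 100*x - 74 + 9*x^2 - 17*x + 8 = -9*x^2 - 49*x + 98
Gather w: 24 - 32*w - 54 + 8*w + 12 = -24*w - 18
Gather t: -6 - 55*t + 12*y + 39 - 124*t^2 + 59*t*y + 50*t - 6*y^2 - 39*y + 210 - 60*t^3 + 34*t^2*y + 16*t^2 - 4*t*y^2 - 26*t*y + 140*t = -60*t^3 + t^2*(34*y - 108) + t*(-4*y^2 + 33*y + 135) - 6*y^2 - 27*y + 243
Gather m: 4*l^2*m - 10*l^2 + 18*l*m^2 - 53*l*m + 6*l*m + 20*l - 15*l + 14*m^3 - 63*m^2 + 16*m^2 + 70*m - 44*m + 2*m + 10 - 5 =-10*l^2 + 5*l + 14*m^3 + m^2*(18*l - 47) + m*(4*l^2 - 47*l + 28) + 5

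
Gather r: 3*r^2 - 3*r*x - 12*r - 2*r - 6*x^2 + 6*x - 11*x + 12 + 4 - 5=3*r^2 + r*(-3*x - 14) - 6*x^2 - 5*x + 11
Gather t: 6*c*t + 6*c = 6*c*t + 6*c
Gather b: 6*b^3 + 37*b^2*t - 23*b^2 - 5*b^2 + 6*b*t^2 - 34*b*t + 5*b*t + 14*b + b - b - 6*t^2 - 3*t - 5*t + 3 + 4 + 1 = 6*b^3 + b^2*(37*t - 28) + b*(6*t^2 - 29*t + 14) - 6*t^2 - 8*t + 8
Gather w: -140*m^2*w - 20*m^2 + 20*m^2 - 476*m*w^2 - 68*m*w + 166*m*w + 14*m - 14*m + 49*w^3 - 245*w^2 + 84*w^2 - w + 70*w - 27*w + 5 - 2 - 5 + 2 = 49*w^3 + w^2*(-476*m - 161) + w*(-140*m^2 + 98*m + 42)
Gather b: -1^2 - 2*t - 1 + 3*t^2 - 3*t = 3*t^2 - 5*t - 2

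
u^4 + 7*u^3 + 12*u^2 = u^2*(u + 3)*(u + 4)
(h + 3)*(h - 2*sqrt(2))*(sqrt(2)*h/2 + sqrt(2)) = sqrt(2)*h^3/2 - 2*h^2 + 5*sqrt(2)*h^2/2 - 10*h + 3*sqrt(2)*h - 12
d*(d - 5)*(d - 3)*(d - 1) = d^4 - 9*d^3 + 23*d^2 - 15*d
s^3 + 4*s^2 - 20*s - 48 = (s - 4)*(s + 2)*(s + 6)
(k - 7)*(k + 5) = k^2 - 2*k - 35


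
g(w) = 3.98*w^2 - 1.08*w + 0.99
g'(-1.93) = -16.44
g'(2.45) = 18.42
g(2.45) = 22.23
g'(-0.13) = -2.11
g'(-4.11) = -33.80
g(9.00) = 313.65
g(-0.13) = 1.20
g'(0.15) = 0.11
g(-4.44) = 84.25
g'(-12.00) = -96.60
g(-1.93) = 17.90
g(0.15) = 0.92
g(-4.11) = 72.66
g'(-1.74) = -14.93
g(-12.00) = 587.07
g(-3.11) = 42.84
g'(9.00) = 70.56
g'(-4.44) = -36.42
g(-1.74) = 14.92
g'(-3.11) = -25.84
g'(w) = 7.96*w - 1.08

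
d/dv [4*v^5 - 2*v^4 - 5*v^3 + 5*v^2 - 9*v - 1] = 20*v^4 - 8*v^3 - 15*v^2 + 10*v - 9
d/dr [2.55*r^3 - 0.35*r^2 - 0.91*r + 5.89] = 7.65*r^2 - 0.7*r - 0.91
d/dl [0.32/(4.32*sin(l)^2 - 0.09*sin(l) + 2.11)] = (0.0288 - 2.7648*sin(l))*cos(l)/(4.32*sin(l)^2 - 0.09*sin(l) + 2.11)^2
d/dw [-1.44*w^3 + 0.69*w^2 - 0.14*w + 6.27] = -4.32*w^2 + 1.38*w - 0.14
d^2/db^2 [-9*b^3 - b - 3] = -54*b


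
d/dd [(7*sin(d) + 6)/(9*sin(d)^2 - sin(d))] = 3*(-21*cos(d) - 36/tan(d) + 2*cos(d)/sin(d)^2)/(9*sin(d) - 1)^2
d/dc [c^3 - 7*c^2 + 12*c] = 3*c^2 - 14*c + 12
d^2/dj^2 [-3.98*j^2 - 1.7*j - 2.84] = -7.96000000000000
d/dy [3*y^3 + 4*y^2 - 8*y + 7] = 9*y^2 + 8*y - 8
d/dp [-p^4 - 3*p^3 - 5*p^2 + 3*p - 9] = -4*p^3 - 9*p^2 - 10*p + 3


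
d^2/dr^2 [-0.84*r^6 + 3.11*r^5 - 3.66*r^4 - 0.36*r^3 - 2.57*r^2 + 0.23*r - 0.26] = -25.2*r^4 + 62.2*r^3 - 43.92*r^2 - 2.16*r - 5.14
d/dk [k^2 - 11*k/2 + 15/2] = 2*k - 11/2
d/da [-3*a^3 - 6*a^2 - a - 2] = -9*a^2 - 12*a - 1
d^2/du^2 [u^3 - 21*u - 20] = 6*u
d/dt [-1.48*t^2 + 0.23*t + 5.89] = 0.23 - 2.96*t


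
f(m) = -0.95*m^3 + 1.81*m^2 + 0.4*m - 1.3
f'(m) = -2.85*m^2 + 3.62*m + 0.4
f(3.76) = -24.71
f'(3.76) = -26.28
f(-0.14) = -1.32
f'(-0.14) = -0.16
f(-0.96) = 0.82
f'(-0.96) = -5.70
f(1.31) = 0.19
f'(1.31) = 0.25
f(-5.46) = 205.11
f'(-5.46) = -104.33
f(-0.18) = -1.31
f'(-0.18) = -0.34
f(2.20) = -1.78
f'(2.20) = -5.43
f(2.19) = -1.72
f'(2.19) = -5.34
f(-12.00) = 1896.14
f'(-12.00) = -453.44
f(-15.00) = 3606.20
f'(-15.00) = -695.15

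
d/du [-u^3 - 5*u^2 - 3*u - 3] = -3*u^2 - 10*u - 3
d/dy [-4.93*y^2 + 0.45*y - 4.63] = 0.45 - 9.86*y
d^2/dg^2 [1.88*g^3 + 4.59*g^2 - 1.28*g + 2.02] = 11.28*g + 9.18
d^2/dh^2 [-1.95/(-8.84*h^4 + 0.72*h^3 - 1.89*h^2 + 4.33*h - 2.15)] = ((-206.856*h^2 + 8.424*h - 7.371)*(8.84*h^4 - 0.72*h^3 + 1.89*h^2 - 4.33*h + 2.15) + 1.95*(35.36*h^3 - 2.16*h^2 + 3.78*h - 4.33)*(70.72*h^3 - 4.32*h^2 + 7.56*h - 8.66))/(8.84*h^4 - 0.72*h^3 + 1.89*h^2 - 4.33*h + 2.15)^3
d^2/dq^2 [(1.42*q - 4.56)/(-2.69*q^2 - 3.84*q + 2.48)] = (-(1.42*q - 4.56)*(5.38*q + 3.84)*(10.76*q + 7.68) + (22.9188*q - 13.6272)*(2.69*q^2 + 3.84*q - 2.48))/(2.69*q^2 + 3.84*q - 2.48)^3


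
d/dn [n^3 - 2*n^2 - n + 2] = 3*n^2 - 4*n - 1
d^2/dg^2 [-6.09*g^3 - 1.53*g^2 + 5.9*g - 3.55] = -36.54*g - 3.06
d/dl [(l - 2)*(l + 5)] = 2*l + 3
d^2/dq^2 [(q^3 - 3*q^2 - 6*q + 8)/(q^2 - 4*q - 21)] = 2*(19*q^3 + 87*q^2 + 849*q - 523)/(q^6 - 12*q^5 - 15*q^4 + 440*q^3 + 315*q^2 - 5292*q - 9261)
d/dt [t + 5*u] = 1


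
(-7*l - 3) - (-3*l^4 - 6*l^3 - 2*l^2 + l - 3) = 3*l^4 + 6*l^3 + 2*l^2 - 8*l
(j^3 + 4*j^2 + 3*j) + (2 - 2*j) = j^3 + 4*j^2 + j + 2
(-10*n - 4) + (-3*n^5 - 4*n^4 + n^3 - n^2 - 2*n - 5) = -3*n^5 - 4*n^4 + n^3 - n^2 - 12*n - 9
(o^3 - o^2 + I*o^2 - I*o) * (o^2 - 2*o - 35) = o^5 - 3*o^4 + I*o^4 - 33*o^3 - 3*I*o^3 + 35*o^2 - 33*I*o^2 + 35*I*o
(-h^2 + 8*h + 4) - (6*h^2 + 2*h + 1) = -7*h^2 + 6*h + 3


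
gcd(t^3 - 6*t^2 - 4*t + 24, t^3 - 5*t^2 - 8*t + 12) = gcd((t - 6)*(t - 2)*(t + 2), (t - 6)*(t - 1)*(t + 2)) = t^2 - 4*t - 12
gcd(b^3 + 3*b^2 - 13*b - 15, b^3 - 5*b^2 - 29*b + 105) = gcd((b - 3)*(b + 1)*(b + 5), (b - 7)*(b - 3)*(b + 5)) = b^2 + 2*b - 15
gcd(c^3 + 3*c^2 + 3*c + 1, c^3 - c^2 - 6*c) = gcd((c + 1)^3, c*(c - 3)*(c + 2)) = 1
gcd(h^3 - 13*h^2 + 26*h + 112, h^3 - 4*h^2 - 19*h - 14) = h^2 - 5*h - 14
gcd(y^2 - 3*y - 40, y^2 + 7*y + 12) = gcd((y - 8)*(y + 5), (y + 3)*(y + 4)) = 1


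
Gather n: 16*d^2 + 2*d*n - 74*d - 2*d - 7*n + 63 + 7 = 16*d^2 - 76*d + n*(2*d - 7) + 70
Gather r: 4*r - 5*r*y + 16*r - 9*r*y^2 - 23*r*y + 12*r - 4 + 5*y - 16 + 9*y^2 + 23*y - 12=r*(-9*y^2 - 28*y + 32) + 9*y^2 + 28*y - 32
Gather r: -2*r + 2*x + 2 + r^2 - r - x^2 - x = r^2 - 3*r - x^2 + x + 2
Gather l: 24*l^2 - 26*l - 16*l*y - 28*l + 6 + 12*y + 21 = 24*l^2 + l*(-16*y - 54) + 12*y + 27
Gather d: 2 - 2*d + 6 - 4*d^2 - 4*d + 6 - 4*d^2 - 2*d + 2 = -8*d^2 - 8*d + 16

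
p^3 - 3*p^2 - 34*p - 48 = (p - 8)*(p + 2)*(p + 3)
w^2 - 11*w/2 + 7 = (w - 7/2)*(w - 2)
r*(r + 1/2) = r^2 + r/2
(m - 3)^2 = m^2 - 6*m + 9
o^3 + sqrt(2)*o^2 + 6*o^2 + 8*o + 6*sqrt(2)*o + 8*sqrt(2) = (o + 2)*(o + 4)*(o + sqrt(2))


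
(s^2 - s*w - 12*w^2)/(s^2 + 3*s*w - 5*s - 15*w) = (s - 4*w)/(s - 5)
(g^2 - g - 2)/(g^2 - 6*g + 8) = (g + 1)/(g - 4)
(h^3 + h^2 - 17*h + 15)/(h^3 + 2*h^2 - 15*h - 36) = (h^3 + h^2 - 17*h + 15)/(h^3 + 2*h^2 - 15*h - 36)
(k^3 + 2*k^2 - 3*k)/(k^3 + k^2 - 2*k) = (k + 3)/(k + 2)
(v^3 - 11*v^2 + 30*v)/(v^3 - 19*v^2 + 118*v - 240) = v/(v - 8)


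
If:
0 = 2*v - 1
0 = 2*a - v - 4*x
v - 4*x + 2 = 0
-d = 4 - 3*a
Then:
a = 3/2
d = 1/2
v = 1/2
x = 5/8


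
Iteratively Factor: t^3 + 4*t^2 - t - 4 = (t + 1)*(t^2 + 3*t - 4) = (t + 1)*(t + 4)*(t - 1)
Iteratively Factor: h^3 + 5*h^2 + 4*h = (h + 4)*(h^2 + h) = h*(h + 4)*(h + 1)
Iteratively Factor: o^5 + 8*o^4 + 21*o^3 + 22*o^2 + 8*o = (o + 2)*(o^4 + 6*o^3 + 9*o^2 + 4*o) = (o + 2)*(o + 4)*(o^3 + 2*o^2 + o) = (o + 1)*(o + 2)*(o + 4)*(o^2 + o) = o*(o + 1)*(o + 2)*(o + 4)*(o + 1)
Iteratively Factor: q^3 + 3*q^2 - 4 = (q + 2)*(q^2 + q - 2) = (q + 2)^2*(q - 1)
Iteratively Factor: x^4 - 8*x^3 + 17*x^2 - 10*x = (x - 2)*(x^3 - 6*x^2 + 5*x) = (x - 5)*(x - 2)*(x^2 - x) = x*(x - 5)*(x - 2)*(x - 1)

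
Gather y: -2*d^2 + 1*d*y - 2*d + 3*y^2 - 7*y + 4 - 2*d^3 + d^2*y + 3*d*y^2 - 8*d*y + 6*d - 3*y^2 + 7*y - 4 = -2*d^3 - 2*d^2 + 3*d*y^2 + 4*d + y*(d^2 - 7*d)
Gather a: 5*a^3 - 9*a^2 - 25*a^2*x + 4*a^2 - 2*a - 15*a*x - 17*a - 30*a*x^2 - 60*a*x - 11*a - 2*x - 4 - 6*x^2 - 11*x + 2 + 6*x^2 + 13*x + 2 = 5*a^3 + a^2*(-25*x - 5) + a*(-30*x^2 - 75*x - 30)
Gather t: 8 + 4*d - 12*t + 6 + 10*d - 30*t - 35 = 14*d - 42*t - 21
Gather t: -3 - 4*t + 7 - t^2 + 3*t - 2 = -t^2 - t + 2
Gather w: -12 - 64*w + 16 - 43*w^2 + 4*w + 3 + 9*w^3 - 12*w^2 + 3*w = 9*w^3 - 55*w^2 - 57*w + 7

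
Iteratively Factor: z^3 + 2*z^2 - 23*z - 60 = (z - 5)*(z^2 + 7*z + 12) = (z - 5)*(z + 4)*(z + 3)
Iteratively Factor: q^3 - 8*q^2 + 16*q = (q - 4)*(q^2 - 4*q) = q*(q - 4)*(q - 4)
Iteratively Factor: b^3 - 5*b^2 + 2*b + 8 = (b - 2)*(b^2 - 3*b - 4) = (b - 4)*(b - 2)*(b + 1)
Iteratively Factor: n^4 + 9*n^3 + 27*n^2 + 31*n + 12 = (n + 1)*(n^3 + 8*n^2 + 19*n + 12) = (n + 1)*(n + 4)*(n^2 + 4*n + 3) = (n + 1)*(n + 3)*(n + 4)*(n + 1)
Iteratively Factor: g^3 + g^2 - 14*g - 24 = (g + 2)*(g^2 - g - 12) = (g - 4)*(g + 2)*(g + 3)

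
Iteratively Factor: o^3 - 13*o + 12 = (o - 1)*(o^2 + o - 12) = (o - 3)*(o - 1)*(o + 4)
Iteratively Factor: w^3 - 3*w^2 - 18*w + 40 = (w - 5)*(w^2 + 2*w - 8) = (w - 5)*(w - 2)*(w + 4)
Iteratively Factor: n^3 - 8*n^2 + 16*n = (n)*(n^2 - 8*n + 16) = n*(n - 4)*(n - 4)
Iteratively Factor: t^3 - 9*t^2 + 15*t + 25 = (t - 5)*(t^2 - 4*t - 5) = (t - 5)^2*(t + 1)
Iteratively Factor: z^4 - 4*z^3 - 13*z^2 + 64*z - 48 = (z - 1)*(z^3 - 3*z^2 - 16*z + 48) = (z - 4)*(z - 1)*(z^2 + z - 12) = (z - 4)*(z - 3)*(z - 1)*(z + 4)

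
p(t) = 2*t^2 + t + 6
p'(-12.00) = -47.00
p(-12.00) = 282.00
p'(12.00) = 49.00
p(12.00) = 306.00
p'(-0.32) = -0.28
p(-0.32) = 5.88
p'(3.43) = 14.72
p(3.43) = 32.96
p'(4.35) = 18.40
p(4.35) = 48.20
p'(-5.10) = -19.40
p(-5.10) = 52.92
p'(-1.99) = -6.96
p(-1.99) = 11.93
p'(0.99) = 4.96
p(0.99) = 8.95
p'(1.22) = 5.88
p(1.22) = 10.20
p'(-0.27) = -0.08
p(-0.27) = 5.88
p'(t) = 4*t + 1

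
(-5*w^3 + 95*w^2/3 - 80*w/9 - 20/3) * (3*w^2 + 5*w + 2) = -15*w^5 + 70*w^4 + 365*w^3/3 - 10*w^2/9 - 460*w/9 - 40/3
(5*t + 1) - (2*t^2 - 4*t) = -2*t^2 + 9*t + 1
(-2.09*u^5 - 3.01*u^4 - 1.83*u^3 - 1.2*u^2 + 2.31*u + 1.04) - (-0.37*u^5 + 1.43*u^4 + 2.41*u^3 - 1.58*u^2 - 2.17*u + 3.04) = -1.72*u^5 - 4.44*u^4 - 4.24*u^3 + 0.38*u^2 + 4.48*u - 2.0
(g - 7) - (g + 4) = -11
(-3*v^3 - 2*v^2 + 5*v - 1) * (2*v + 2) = -6*v^4 - 10*v^3 + 6*v^2 + 8*v - 2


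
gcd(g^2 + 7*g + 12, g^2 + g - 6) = g + 3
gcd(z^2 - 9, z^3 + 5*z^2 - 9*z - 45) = z^2 - 9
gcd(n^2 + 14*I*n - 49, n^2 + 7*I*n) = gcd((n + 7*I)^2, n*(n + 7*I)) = n + 7*I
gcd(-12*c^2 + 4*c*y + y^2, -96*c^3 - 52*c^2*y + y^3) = 6*c + y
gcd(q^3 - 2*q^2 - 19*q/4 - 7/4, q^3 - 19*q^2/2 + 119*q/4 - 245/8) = q - 7/2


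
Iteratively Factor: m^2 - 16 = (m - 4)*(m + 4)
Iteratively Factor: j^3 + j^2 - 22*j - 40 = (j + 4)*(j^2 - 3*j - 10) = (j - 5)*(j + 4)*(j + 2)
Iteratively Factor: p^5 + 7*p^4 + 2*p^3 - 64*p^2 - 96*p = (p + 2)*(p^4 + 5*p^3 - 8*p^2 - 48*p) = (p + 2)*(p + 4)*(p^3 + p^2 - 12*p) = (p + 2)*(p + 4)^2*(p^2 - 3*p) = p*(p + 2)*(p + 4)^2*(p - 3)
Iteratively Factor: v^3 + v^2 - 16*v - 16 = (v - 4)*(v^2 + 5*v + 4) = (v - 4)*(v + 1)*(v + 4)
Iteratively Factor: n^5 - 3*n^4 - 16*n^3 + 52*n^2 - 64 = (n + 1)*(n^4 - 4*n^3 - 12*n^2 + 64*n - 64) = (n - 2)*(n + 1)*(n^3 - 2*n^2 - 16*n + 32) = (n - 2)*(n + 1)*(n + 4)*(n^2 - 6*n + 8) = (n - 2)^2*(n + 1)*(n + 4)*(n - 4)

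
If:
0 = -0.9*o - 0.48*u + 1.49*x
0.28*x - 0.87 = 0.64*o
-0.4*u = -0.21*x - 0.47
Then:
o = -1.70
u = 0.76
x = -0.78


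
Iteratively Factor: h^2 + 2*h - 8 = (h + 4)*(h - 2)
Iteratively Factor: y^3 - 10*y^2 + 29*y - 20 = (y - 4)*(y^2 - 6*y + 5) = (y - 5)*(y - 4)*(y - 1)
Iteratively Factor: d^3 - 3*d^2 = (d)*(d^2 - 3*d) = d^2*(d - 3)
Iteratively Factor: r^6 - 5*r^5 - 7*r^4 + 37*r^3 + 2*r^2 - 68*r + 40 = (r - 2)*(r^5 - 3*r^4 - 13*r^3 + 11*r^2 + 24*r - 20) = (r - 2)*(r + 2)*(r^4 - 5*r^3 - 3*r^2 + 17*r - 10) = (r - 5)*(r - 2)*(r + 2)*(r^3 - 3*r + 2) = (r - 5)*(r - 2)*(r + 2)^2*(r^2 - 2*r + 1) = (r - 5)*(r - 2)*(r - 1)*(r + 2)^2*(r - 1)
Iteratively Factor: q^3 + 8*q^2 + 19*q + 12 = (q + 3)*(q^2 + 5*q + 4) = (q + 3)*(q + 4)*(q + 1)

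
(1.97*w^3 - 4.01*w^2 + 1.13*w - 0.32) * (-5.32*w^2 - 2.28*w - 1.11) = -10.4804*w^5 + 16.8416*w^4 + 0.9445*w^3 + 3.5771*w^2 - 0.5247*w + 0.3552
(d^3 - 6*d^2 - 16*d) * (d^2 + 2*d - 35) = d^5 - 4*d^4 - 63*d^3 + 178*d^2 + 560*d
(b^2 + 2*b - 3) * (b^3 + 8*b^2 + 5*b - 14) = b^5 + 10*b^4 + 18*b^3 - 28*b^2 - 43*b + 42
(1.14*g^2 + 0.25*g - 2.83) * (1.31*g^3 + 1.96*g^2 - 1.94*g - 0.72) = 1.4934*g^5 + 2.5619*g^4 - 5.4289*g^3 - 6.8526*g^2 + 5.3102*g + 2.0376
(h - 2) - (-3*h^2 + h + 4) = 3*h^2 - 6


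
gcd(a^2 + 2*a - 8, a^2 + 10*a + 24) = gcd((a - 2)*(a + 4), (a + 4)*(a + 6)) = a + 4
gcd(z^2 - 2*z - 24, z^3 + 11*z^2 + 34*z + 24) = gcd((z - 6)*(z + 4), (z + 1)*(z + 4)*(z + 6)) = z + 4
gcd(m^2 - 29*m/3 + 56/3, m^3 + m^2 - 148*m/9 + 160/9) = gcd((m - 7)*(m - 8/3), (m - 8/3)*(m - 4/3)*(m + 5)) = m - 8/3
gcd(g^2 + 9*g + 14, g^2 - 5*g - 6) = 1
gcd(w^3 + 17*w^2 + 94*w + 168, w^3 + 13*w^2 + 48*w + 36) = w + 6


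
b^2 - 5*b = b*(b - 5)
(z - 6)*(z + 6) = z^2 - 36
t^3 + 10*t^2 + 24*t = t*(t + 4)*(t + 6)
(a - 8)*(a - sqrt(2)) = a^2 - 8*a - sqrt(2)*a + 8*sqrt(2)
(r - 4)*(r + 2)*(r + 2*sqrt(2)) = r^3 - 2*r^2 + 2*sqrt(2)*r^2 - 8*r - 4*sqrt(2)*r - 16*sqrt(2)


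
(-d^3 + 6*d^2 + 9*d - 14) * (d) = -d^4 + 6*d^3 + 9*d^2 - 14*d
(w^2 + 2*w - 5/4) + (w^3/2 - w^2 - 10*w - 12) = w^3/2 - 8*w - 53/4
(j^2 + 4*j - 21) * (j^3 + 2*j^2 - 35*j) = j^5 + 6*j^4 - 48*j^3 - 182*j^2 + 735*j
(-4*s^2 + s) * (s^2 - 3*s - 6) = -4*s^4 + 13*s^3 + 21*s^2 - 6*s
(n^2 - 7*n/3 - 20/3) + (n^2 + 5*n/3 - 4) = 2*n^2 - 2*n/3 - 32/3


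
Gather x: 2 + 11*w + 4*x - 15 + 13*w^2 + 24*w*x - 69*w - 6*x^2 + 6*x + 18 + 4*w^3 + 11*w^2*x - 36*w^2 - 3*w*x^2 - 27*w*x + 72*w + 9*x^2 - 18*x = 4*w^3 - 23*w^2 + 14*w + x^2*(3 - 3*w) + x*(11*w^2 - 3*w - 8) + 5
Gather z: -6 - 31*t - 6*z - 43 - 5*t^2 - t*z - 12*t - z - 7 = -5*t^2 - 43*t + z*(-t - 7) - 56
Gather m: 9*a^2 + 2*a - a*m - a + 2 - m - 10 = 9*a^2 + a + m*(-a - 1) - 8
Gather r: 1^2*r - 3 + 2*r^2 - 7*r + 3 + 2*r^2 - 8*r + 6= 4*r^2 - 14*r + 6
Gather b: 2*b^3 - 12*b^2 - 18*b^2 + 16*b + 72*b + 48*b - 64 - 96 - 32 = 2*b^3 - 30*b^2 + 136*b - 192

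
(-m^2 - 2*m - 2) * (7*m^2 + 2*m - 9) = -7*m^4 - 16*m^3 - 9*m^2 + 14*m + 18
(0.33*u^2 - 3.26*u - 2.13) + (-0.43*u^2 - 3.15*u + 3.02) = -0.1*u^2 - 6.41*u + 0.89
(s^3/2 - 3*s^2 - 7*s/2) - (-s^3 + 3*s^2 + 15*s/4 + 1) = 3*s^3/2 - 6*s^2 - 29*s/4 - 1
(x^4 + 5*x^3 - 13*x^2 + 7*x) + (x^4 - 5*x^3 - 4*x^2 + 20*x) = 2*x^4 - 17*x^2 + 27*x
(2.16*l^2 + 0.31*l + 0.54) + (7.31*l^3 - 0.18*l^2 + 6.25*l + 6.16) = 7.31*l^3 + 1.98*l^2 + 6.56*l + 6.7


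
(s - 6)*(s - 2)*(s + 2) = s^3 - 6*s^2 - 4*s + 24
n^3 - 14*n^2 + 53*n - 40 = (n - 8)*(n - 5)*(n - 1)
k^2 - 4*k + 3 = (k - 3)*(k - 1)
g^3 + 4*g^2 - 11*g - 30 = (g - 3)*(g + 2)*(g + 5)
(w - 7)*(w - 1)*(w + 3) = w^3 - 5*w^2 - 17*w + 21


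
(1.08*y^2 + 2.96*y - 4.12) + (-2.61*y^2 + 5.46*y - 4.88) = -1.53*y^2 + 8.42*y - 9.0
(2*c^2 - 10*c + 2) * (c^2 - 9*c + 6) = 2*c^4 - 28*c^3 + 104*c^2 - 78*c + 12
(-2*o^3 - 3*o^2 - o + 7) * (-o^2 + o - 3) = 2*o^5 + o^4 + 4*o^3 + o^2 + 10*o - 21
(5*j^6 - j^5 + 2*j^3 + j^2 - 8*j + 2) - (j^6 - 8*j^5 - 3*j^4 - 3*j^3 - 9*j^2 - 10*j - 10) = 4*j^6 + 7*j^5 + 3*j^4 + 5*j^3 + 10*j^2 + 2*j + 12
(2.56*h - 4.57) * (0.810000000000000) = 2.0736*h - 3.7017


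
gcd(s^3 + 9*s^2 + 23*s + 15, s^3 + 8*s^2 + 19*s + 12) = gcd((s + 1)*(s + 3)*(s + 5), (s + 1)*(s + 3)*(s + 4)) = s^2 + 4*s + 3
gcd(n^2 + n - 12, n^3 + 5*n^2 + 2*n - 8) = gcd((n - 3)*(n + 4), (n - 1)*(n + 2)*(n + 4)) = n + 4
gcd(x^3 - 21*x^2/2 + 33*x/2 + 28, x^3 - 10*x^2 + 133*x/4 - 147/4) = x - 7/2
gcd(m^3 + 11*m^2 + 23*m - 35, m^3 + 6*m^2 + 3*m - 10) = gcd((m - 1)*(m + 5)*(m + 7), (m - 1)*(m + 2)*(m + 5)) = m^2 + 4*m - 5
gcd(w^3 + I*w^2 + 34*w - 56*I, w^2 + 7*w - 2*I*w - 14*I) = w - 2*I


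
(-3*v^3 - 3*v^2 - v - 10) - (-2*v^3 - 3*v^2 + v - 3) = -v^3 - 2*v - 7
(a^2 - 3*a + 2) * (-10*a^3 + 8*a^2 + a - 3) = -10*a^5 + 38*a^4 - 43*a^3 + 10*a^2 + 11*a - 6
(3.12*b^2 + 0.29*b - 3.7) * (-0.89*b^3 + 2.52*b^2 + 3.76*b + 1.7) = -2.7768*b^5 + 7.6043*b^4 + 15.755*b^3 - 2.9296*b^2 - 13.419*b - 6.29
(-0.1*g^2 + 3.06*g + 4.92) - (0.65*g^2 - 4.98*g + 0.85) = -0.75*g^2 + 8.04*g + 4.07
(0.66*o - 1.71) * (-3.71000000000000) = 6.3441 - 2.4486*o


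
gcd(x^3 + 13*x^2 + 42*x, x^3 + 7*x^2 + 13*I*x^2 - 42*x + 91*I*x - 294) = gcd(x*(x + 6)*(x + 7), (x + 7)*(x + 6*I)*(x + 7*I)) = x + 7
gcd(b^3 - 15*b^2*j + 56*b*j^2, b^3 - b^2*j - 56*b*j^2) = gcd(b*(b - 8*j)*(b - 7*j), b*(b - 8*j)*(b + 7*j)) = b^2 - 8*b*j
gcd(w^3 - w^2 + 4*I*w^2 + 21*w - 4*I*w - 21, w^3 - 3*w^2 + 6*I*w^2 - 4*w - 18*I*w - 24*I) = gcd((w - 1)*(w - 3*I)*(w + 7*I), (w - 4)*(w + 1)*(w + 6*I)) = 1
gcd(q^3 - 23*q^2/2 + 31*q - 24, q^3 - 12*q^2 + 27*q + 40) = q - 8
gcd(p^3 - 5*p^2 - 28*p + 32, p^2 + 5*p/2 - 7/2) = p - 1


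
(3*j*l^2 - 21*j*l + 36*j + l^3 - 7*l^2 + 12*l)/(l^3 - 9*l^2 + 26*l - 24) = (3*j + l)/(l - 2)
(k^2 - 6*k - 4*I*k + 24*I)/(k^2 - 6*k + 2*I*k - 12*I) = (k - 4*I)/(k + 2*I)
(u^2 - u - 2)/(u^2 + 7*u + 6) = (u - 2)/(u + 6)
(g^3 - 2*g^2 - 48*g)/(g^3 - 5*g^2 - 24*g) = (g + 6)/(g + 3)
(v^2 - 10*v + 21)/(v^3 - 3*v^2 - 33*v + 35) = (v - 3)/(v^2 + 4*v - 5)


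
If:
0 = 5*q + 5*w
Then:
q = -w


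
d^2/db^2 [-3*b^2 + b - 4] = -6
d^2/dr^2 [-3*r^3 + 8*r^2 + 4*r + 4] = 16 - 18*r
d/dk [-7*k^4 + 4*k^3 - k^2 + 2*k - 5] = -28*k^3 + 12*k^2 - 2*k + 2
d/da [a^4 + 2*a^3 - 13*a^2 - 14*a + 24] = 4*a^3 + 6*a^2 - 26*a - 14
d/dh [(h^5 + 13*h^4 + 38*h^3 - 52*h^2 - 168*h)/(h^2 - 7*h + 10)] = (3*h^4 + 10*h^3 - 157*h^2 - 680*h - 420)/(h^2 - 10*h + 25)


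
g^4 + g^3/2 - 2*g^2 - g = g*(g + 1/2)*(g - sqrt(2))*(g + sqrt(2))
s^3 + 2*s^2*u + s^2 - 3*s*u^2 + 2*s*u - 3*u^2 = (s + 1)*(s - u)*(s + 3*u)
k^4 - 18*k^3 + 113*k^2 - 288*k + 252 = (k - 7)*(k - 6)*(k - 3)*(k - 2)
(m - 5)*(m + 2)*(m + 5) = m^3 + 2*m^2 - 25*m - 50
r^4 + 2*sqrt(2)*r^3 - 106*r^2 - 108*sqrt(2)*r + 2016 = (r - 6*sqrt(2))*(r - 3*sqrt(2))*(r + 4*sqrt(2))*(r + 7*sqrt(2))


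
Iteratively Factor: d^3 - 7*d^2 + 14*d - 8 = (d - 2)*(d^2 - 5*d + 4) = (d - 2)*(d - 1)*(d - 4)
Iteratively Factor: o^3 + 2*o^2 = (o + 2)*(o^2) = o*(o + 2)*(o)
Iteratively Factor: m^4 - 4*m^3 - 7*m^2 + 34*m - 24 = (m - 2)*(m^3 - 2*m^2 - 11*m + 12) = (m - 2)*(m + 3)*(m^2 - 5*m + 4) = (m - 4)*(m - 2)*(m + 3)*(m - 1)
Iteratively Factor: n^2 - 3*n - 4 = (n - 4)*(n + 1)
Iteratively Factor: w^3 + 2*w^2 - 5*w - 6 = (w + 3)*(w^2 - w - 2) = (w + 1)*(w + 3)*(w - 2)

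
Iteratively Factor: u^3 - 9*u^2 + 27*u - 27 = (u - 3)*(u^2 - 6*u + 9) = (u - 3)^2*(u - 3)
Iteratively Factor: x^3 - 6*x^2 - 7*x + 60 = (x - 4)*(x^2 - 2*x - 15) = (x - 5)*(x - 4)*(x + 3)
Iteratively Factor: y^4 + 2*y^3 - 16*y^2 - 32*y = (y - 4)*(y^3 + 6*y^2 + 8*y) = (y - 4)*(y + 4)*(y^2 + 2*y) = y*(y - 4)*(y + 4)*(y + 2)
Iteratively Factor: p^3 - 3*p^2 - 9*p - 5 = (p + 1)*(p^2 - 4*p - 5) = (p + 1)^2*(p - 5)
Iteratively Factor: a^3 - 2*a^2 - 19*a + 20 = (a - 1)*(a^2 - a - 20) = (a - 5)*(a - 1)*(a + 4)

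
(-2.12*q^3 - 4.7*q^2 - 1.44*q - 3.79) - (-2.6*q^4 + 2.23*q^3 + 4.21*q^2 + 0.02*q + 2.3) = 2.6*q^4 - 4.35*q^3 - 8.91*q^2 - 1.46*q - 6.09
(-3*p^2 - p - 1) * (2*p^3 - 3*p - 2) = -6*p^5 - 2*p^4 + 7*p^3 + 9*p^2 + 5*p + 2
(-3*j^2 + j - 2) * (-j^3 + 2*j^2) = 3*j^5 - 7*j^4 + 4*j^3 - 4*j^2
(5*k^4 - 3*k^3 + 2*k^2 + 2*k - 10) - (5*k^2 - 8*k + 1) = 5*k^4 - 3*k^3 - 3*k^2 + 10*k - 11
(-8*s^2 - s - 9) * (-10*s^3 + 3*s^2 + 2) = 80*s^5 - 14*s^4 + 87*s^3 - 43*s^2 - 2*s - 18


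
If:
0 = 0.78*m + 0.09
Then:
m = -0.12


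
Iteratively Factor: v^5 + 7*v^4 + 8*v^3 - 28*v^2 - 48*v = (v + 4)*(v^4 + 3*v^3 - 4*v^2 - 12*v) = (v - 2)*(v + 4)*(v^3 + 5*v^2 + 6*v) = (v - 2)*(v + 3)*(v + 4)*(v^2 + 2*v) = (v - 2)*(v + 2)*(v + 3)*(v + 4)*(v)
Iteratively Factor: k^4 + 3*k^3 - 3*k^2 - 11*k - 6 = (k + 1)*(k^3 + 2*k^2 - 5*k - 6) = (k - 2)*(k + 1)*(k^2 + 4*k + 3) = (k - 2)*(k + 1)^2*(k + 3)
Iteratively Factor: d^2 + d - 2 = (d - 1)*(d + 2)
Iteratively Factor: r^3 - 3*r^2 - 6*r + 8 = (r - 4)*(r^2 + r - 2) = (r - 4)*(r + 2)*(r - 1)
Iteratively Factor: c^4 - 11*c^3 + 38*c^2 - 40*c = (c - 5)*(c^3 - 6*c^2 + 8*c) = (c - 5)*(c - 4)*(c^2 - 2*c) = c*(c - 5)*(c - 4)*(c - 2)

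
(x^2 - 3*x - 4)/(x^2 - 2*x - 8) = (x + 1)/(x + 2)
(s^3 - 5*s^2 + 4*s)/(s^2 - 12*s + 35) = s*(s^2 - 5*s + 4)/(s^2 - 12*s + 35)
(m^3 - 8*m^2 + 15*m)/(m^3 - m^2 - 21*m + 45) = m*(m - 5)/(m^2 + 2*m - 15)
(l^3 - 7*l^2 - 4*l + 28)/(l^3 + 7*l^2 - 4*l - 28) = (l - 7)/(l + 7)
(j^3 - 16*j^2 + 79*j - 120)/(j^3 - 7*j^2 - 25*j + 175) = (j^2 - 11*j + 24)/(j^2 - 2*j - 35)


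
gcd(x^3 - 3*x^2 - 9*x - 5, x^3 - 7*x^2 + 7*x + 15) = x^2 - 4*x - 5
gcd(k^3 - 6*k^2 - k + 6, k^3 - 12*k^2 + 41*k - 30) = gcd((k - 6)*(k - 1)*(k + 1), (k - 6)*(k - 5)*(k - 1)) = k^2 - 7*k + 6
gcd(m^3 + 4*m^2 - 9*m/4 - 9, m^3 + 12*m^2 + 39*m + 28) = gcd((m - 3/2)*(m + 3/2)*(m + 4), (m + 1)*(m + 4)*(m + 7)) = m + 4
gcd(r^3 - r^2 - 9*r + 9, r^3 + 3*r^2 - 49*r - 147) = r + 3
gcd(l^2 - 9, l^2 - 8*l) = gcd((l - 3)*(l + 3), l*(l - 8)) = 1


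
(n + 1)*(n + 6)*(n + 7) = n^3 + 14*n^2 + 55*n + 42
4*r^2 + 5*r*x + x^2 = (r + x)*(4*r + x)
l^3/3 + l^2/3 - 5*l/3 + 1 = (l/3 + 1)*(l - 1)^2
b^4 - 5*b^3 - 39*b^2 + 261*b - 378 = (b - 6)*(b - 3)^2*(b + 7)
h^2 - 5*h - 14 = (h - 7)*(h + 2)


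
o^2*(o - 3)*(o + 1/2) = o^4 - 5*o^3/2 - 3*o^2/2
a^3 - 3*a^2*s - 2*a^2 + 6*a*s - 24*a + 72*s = (a - 6)*(a + 4)*(a - 3*s)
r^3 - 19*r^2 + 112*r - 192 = (r - 8)^2*(r - 3)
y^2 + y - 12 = (y - 3)*(y + 4)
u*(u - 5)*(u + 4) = u^3 - u^2 - 20*u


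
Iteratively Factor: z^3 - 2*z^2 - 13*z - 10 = (z - 5)*(z^2 + 3*z + 2) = (z - 5)*(z + 2)*(z + 1)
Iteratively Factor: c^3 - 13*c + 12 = (c - 3)*(c^2 + 3*c - 4) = (c - 3)*(c + 4)*(c - 1)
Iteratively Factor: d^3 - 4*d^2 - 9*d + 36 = (d - 3)*(d^2 - d - 12) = (d - 3)*(d + 3)*(d - 4)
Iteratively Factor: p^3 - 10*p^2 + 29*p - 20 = (p - 5)*(p^2 - 5*p + 4) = (p - 5)*(p - 1)*(p - 4)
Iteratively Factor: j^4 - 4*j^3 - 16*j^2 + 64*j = (j - 4)*(j^3 - 16*j) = j*(j - 4)*(j^2 - 16) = j*(j - 4)^2*(j + 4)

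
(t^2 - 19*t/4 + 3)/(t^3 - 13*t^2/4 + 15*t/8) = 2*(t - 4)/(t*(2*t - 5))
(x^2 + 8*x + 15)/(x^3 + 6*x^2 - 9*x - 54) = (x + 5)/(x^2 + 3*x - 18)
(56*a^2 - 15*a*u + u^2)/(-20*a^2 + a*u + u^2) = (56*a^2 - 15*a*u + u^2)/(-20*a^2 + a*u + u^2)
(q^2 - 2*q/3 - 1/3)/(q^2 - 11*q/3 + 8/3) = (3*q + 1)/(3*q - 8)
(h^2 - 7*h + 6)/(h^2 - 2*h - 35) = (-h^2 + 7*h - 6)/(-h^2 + 2*h + 35)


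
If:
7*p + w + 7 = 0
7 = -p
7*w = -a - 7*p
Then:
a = -245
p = -7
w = 42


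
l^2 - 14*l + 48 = (l - 8)*(l - 6)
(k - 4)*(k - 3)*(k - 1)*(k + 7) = k^4 - k^3 - 37*k^2 + 121*k - 84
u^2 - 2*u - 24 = (u - 6)*(u + 4)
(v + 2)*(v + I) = v^2 + 2*v + I*v + 2*I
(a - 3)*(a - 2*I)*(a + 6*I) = a^3 - 3*a^2 + 4*I*a^2 + 12*a - 12*I*a - 36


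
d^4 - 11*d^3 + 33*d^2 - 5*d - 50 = (d - 5)^2*(d - 2)*(d + 1)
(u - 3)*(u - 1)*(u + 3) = u^3 - u^2 - 9*u + 9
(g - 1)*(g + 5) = g^2 + 4*g - 5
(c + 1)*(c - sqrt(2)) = c^2 - sqrt(2)*c + c - sqrt(2)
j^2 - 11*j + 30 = (j - 6)*(j - 5)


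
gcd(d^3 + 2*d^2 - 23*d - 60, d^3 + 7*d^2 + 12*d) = d^2 + 7*d + 12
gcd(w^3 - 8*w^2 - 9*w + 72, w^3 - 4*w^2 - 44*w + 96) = w - 8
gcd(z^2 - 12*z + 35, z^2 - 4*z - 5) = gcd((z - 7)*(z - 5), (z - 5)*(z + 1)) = z - 5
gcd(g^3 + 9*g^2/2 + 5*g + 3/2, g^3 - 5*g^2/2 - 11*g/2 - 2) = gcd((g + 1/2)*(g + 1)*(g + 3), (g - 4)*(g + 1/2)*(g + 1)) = g^2 + 3*g/2 + 1/2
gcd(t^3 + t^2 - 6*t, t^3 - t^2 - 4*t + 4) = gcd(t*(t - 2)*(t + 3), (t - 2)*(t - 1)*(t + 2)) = t - 2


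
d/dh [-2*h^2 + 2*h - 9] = 2 - 4*h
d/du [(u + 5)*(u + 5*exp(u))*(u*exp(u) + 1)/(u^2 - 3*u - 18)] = (-(u + 5)*(u + 5*exp(u))*(2*u - 3)*(u*exp(u) + 1) + (-u^2 + 3*u + 18)*(-(u + 1)*(u + 5)*(u + 5*exp(u))*exp(u) - (u + 5)*(u*exp(u) + 1)*(5*exp(u) + 1) - (u + 5*exp(u))*(u*exp(u) + 1)))/(-u^2 + 3*u + 18)^2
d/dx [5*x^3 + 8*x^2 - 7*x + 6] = 15*x^2 + 16*x - 7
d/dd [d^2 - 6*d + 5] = 2*d - 6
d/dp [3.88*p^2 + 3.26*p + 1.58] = 7.76*p + 3.26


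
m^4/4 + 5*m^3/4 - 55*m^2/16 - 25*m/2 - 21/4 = (m/4 + 1/2)*(m - 7/2)*(m + 1/2)*(m + 6)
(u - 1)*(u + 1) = u^2 - 1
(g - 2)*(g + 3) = g^2 + g - 6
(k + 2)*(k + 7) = k^2 + 9*k + 14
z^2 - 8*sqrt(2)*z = z*(z - 8*sqrt(2))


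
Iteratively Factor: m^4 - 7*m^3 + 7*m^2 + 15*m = (m - 5)*(m^3 - 2*m^2 - 3*m) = (m - 5)*(m + 1)*(m^2 - 3*m) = (m - 5)*(m - 3)*(m + 1)*(m)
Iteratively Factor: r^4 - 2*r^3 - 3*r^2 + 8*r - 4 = (r - 1)*(r^3 - r^2 - 4*r + 4) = (r - 1)*(r + 2)*(r^2 - 3*r + 2) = (r - 1)^2*(r + 2)*(r - 2)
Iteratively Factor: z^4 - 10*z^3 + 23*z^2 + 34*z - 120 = (z + 2)*(z^3 - 12*z^2 + 47*z - 60) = (z - 5)*(z + 2)*(z^2 - 7*z + 12) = (z - 5)*(z - 4)*(z + 2)*(z - 3)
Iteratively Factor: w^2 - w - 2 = (w - 2)*(w + 1)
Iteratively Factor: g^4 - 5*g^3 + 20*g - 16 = (g - 1)*(g^3 - 4*g^2 - 4*g + 16) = (g - 1)*(g + 2)*(g^2 - 6*g + 8) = (g - 4)*(g - 1)*(g + 2)*(g - 2)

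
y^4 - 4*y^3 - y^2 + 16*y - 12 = (y - 3)*(y - 2)*(y - 1)*(y + 2)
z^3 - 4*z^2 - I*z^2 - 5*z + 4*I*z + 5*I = (z - 5)*(z + 1)*(z - I)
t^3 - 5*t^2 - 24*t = t*(t - 8)*(t + 3)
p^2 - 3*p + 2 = (p - 2)*(p - 1)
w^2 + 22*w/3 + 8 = (w + 4/3)*(w + 6)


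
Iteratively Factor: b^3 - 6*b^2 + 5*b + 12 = (b - 3)*(b^2 - 3*b - 4) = (b - 3)*(b + 1)*(b - 4)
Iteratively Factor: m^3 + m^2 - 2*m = (m + 2)*(m^2 - m) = m*(m + 2)*(m - 1)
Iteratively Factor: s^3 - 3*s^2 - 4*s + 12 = (s + 2)*(s^2 - 5*s + 6) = (s - 3)*(s + 2)*(s - 2)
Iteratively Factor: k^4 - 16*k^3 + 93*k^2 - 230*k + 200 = (k - 5)*(k^3 - 11*k^2 + 38*k - 40) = (k - 5)*(k - 2)*(k^2 - 9*k + 20) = (k - 5)*(k - 4)*(k - 2)*(k - 5)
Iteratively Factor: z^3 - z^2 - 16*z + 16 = (z - 4)*(z^2 + 3*z - 4) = (z - 4)*(z + 4)*(z - 1)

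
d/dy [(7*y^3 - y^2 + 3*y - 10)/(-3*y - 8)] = (-42*y^3 - 165*y^2 + 16*y - 54)/(9*y^2 + 48*y + 64)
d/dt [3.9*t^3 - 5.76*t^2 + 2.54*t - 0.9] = 11.7*t^2 - 11.52*t + 2.54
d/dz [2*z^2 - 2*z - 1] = 4*z - 2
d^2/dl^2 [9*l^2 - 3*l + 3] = 18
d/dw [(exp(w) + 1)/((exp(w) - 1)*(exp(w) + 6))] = (-exp(2*w) - 2*exp(w) - 11)*exp(w)/(exp(4*w) + 10*exp(3*w) + 13*exp(2*w) - 60*exp(w) + 36)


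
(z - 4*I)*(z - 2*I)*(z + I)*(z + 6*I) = z^4 + I*z^3 + 28*z^2 - 20*I*z + 48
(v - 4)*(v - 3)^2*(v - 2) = v^4 - 12*v^3 + 53*v^2 - 102*v + 72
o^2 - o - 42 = (o - 7)*(o + 6)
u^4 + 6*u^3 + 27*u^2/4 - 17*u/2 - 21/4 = (u - 1)*(u + 1/2)*(u + 3)*(u + 7/2)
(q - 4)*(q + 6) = q^2 + 2*q - 24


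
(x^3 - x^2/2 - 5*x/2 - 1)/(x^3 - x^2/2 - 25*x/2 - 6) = (x^2 - x - 2)/(x^2 - x - 12)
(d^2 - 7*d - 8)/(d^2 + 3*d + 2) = (d - 8)/(d + 2)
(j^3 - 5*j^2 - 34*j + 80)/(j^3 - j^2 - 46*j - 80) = (j - 2)/(j + 2)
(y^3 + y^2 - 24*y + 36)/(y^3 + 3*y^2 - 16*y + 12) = (y - 3)/(y - 1)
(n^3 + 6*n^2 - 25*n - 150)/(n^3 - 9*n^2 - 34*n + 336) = (n^2 - 25)/(n^2 - 15*n + 56)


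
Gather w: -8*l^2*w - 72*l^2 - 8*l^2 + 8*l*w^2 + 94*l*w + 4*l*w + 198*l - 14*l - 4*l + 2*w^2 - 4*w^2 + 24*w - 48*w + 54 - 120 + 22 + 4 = -80*l^2 + 180*l + w^2*(8*l - 2) + w*(-8*l^2 + 98*l - 24) - 40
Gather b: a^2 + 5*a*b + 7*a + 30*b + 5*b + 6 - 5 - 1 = a^2 + 7*a + b*(5*a + 35)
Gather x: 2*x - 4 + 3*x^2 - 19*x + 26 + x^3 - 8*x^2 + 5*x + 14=x^3 - 5*x^2 - 12*x + 36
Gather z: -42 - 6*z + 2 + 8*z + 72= 2*z + 32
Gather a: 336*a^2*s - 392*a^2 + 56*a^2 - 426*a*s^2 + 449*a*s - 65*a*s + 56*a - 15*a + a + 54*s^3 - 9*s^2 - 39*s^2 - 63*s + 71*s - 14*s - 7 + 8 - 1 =a^2*(336*s - 336) + a*(-426*s^2 + 384*s + 42) + 54*s^3 - 48*s^2 - 6*s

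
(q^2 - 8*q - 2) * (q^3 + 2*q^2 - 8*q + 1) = q^5 - 6*q^4 - 26*q^3 + 61*q^2 + 8*q - 2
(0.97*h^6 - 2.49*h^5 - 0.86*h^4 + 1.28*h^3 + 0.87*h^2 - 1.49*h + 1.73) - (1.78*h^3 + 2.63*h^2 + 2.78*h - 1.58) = 0.97*h^6 - 2.49*h^5 - 0.86*h^4 - 0.5*h^3 - 1.76*h^2 - 4.27*h + 3.31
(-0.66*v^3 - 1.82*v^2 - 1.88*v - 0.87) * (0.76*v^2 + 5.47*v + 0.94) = -0.5016*v^5 - 4.9934*v^4 - 12.0046*v^3 - 12.6556*v^2 - 6.5261*v - 0.8178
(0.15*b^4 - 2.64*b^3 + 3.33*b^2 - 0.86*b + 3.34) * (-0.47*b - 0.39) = -0.0705*b^5 + 1.1823*b^4 - 0.5355*b^3 - 0.8945*b^2 - 1.2344*b - 1.3026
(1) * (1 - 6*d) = 1 - 6*d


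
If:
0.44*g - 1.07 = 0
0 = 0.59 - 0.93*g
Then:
No Solution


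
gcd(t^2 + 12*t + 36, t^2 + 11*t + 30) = t + 6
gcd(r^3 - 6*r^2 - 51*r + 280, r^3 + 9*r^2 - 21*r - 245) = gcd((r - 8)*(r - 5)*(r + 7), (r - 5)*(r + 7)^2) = r^2 + 2*r - 35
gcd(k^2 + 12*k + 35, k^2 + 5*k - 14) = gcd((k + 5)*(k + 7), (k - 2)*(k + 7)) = k + 7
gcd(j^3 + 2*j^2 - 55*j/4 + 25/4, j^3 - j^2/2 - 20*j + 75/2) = j^2 + 5*j/2 - 25/2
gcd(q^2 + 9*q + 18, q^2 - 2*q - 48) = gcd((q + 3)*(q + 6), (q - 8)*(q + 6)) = q + 6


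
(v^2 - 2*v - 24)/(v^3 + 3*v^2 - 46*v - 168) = (v - 6)/(v^2 - v - 42)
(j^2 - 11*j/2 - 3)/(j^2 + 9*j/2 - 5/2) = (2*j^2 - 11*j - 6)/(2*j^2 + 9*j - 5)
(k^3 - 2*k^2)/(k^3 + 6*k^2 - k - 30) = k^2/(k^2 + 8*k + 15)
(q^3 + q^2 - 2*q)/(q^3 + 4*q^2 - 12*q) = (q^2 + q - 2)/(q^2 + 4*q - 12)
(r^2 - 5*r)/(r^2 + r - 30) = r/(r + 6)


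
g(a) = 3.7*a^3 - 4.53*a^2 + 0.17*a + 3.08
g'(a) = 11.1*a^2 - 9.06*a + 0.17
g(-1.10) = -7.51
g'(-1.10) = 23.57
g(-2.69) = -102.18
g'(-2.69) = 104.86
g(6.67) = 900.62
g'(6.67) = 433.57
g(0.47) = 2.54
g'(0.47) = -1.64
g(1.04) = 2.52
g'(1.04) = 2.75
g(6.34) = 764.98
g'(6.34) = 388.90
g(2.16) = 19.60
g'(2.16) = 32.39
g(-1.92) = -40.13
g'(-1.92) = 58.48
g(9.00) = 2334.98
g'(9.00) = 817.73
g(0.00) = 3.08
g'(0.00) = 0.17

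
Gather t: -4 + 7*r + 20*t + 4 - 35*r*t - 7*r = t*(20 - 35*r)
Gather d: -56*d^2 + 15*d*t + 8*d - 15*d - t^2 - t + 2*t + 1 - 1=-56*d^2 + d*(15*t - 7) - t^2 + t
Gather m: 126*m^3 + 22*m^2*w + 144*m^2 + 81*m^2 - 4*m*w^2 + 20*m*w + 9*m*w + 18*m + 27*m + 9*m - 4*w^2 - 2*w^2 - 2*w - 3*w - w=126*m^3 + m^2*(22*w + 225) + m*(-4*w^2 + 29*w + 54) - 6*w^2 - 6*w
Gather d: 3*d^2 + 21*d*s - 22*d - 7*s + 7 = 3*d^2 + d*(21*s - 22) - 7*s + 7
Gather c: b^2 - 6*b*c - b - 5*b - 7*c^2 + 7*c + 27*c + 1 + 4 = b^2 - 6*b - 7*c^2 + c*(34 - 6*b) + 5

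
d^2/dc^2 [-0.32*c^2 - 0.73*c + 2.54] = -0.640000000000000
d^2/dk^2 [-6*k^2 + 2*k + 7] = -12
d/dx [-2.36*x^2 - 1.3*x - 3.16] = -4.72*x - 1.3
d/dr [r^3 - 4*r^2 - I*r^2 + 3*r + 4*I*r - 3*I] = 3*r^2 - 8*r - 2*I*r + 3 + 4*I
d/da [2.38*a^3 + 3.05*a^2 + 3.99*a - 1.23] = 7.14*a^2 + 6.1*a + 3.99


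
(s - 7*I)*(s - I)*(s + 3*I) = s^3 - 5*I*s^2 + 17*s - 21*I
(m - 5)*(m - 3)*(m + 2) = m^3 - 6*m^2 - m + 30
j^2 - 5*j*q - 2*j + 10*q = (j - 2)*(j - 5*q)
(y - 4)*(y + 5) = y^2 + y - 20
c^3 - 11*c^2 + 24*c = c*(c - 8)*(c - 3)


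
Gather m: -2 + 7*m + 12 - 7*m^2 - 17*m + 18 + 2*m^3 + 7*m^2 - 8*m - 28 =2*m^3 - 18*m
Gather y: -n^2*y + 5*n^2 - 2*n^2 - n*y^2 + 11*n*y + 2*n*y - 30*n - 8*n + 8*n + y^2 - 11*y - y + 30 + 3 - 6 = 3*n^2 - 30*n + y^2*(1 - n) + y*(-n^2 + 13*n - 12) + 27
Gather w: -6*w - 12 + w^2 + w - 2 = w^2 - 5*w - 14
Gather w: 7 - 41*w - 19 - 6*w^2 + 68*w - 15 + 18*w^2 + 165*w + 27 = 12*w^2 + 192*w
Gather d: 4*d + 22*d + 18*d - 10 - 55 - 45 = 44*d - 110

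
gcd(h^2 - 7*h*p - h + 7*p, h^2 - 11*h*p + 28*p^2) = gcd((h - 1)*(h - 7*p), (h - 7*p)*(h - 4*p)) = -h + 7*p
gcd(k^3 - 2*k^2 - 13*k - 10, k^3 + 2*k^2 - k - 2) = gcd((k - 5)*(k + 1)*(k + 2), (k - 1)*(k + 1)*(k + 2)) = k^2 + 3*k + 2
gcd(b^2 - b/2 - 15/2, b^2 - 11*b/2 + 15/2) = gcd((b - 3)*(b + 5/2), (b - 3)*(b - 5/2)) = b - 3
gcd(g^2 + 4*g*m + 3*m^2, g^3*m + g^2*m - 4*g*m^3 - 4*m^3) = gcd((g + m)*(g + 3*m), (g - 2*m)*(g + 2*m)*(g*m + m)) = 1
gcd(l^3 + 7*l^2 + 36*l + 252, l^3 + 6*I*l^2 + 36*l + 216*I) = l^2 + 36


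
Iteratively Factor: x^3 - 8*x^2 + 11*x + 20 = (x + 1)*(x^2 - 9*x + 20) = (x - 4)*(x + 1)*(x - 5)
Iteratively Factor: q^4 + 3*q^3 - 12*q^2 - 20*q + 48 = (q - 2)*(q^3 + 5*q^2 - 2*q - 24) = (q - 2)*(q + 3)*(q^2 + 2*q - 8) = (q - 2)^2*(q + 3)*(q + 4)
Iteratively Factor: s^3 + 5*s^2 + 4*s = (s + 4)*(s^2 + s) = (s + 1)*(s + 4)*(s)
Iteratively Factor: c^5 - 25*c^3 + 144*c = (c + 3)*(c^4 - 3*c^3 - 16*c^2 + 48*c) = (c - 3)*(c + 3)*(c^3 - 16*c) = (c - 3)*(c + 3)*(c + 4)*(c^2 - 4*c) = c*(c - 3)*(c + 3)*(c + 4)*(c - 4)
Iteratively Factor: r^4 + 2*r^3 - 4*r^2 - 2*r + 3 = (r + 1)*(r^3 + r^2 - 5*r + 3) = (r - 1)*(r + 1)*(r^2 + 2*r - 3) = (r - 1)*(r + 1)*(r + 3)*(r - 1)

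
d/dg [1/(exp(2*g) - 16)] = -2*exp(2*g)/(exp(2*g) - 16)^2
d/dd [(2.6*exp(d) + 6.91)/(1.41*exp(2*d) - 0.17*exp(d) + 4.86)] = (-3.666*exp(2*d) - 19.4862*exp(d) + 13.8107)*exp(d)/(1.9881*exp(4*d) - 0.4794*exp(3*d) + 13.7341*exp(2*d) - 1.6524*exp(d) + 23.6196)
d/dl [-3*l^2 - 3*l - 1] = -6*l - 3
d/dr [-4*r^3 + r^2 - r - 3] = -12*r^2 + 2*r - 1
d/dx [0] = 0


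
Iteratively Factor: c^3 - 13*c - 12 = (c - 4)*(c^2 + 4*c + 3) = (c - 4)*(c + 1)*(c + 3)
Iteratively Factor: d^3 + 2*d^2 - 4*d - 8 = (d + 2)*(d^2 - 4) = (d + 2)^2*(d - 2)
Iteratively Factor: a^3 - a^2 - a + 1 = (a - 1)*(a^2 - 1) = (a - 1)^2*(a + 1)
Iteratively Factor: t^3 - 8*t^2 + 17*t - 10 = (t - 5)*(t^2 - 3*t + 2) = (t - 5)*(t - 2)*(t - 1)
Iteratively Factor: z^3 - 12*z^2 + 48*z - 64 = (z - 4)*(z^2 - 8*z + 16) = (z - 4)^2*(z - 4)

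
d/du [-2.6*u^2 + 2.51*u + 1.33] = 2.51 - 5.2*u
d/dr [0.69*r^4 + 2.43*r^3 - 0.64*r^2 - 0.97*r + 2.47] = 2.76*r^3 + 7.29*r^2 - 1.28*r - 0.97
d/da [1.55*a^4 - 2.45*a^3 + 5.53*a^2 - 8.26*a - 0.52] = 6.2*a^3 - 7.35*a^2 + 11.06*a - 8.26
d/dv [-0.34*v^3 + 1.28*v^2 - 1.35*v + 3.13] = -1.02*v^2 + 2.56*v - 1.35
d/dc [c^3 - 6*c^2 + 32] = 3*c*(c - 4)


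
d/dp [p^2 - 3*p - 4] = 2*p - 3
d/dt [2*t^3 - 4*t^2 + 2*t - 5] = 6*t^2 - 8*t + 2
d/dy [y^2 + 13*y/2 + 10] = 2*y + 13/2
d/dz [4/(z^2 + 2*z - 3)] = 8*(-z - 1)/(z^2 + 2*z - 3)^2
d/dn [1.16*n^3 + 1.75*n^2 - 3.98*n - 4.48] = 3.48*n^2 + 3.5*n - 3.98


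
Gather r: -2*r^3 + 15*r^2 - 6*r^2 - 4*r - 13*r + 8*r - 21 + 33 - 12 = -2*r^3 + 9*r^2 - 9*r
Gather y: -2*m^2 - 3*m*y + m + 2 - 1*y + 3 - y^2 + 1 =-2*m^2 + m - y^2 + y*(-3*m - 1) + 6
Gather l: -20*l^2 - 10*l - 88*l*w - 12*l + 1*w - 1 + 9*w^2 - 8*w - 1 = -20*l^2 + l*(-88*w - 22) + 9*w^2 - 7*w - 2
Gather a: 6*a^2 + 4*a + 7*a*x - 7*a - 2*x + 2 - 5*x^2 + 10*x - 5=6*a^2 + a*(7*x - 3) - 5*x^2 + 8*x - 3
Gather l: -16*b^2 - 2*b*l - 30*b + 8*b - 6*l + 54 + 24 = -16*b^2 - 22*b + l*(-2*b - 6) + 78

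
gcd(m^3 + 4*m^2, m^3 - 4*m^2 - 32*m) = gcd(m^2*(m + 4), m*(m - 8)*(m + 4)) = m^2 + 4*m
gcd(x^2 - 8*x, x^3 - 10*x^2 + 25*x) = x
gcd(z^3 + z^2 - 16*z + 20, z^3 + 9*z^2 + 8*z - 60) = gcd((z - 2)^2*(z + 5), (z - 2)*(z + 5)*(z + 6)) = z^2 + 3*z - 10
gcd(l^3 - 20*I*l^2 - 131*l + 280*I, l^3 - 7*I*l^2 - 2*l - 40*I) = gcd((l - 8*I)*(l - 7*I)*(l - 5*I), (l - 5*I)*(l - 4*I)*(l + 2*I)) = l - 5*I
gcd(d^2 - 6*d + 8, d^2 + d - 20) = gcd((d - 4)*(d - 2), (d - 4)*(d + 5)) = d - 4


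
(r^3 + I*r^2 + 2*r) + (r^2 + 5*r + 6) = r^3 + r^2 + I*r^2 + 7*r + 6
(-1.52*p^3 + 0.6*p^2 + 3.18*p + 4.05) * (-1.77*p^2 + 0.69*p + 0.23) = 2.6904*p^5 - 2.1108*p^4 - 5.5642*p^3 - 4.8363*p^2 + 3.5259*p + 0.9315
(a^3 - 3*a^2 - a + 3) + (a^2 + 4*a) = a^3 - 2*a^2 + 3*a + 3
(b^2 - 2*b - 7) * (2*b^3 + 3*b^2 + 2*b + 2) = 2*b^5 - b^4 - 18*b^3 - 23*b^2 - 18*b - 14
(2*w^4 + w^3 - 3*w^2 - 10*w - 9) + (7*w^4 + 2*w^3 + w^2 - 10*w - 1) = 9*w^4 + 3*w^3 - 2*w^2 - 20*w - 10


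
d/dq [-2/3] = 0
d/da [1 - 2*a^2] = -4*a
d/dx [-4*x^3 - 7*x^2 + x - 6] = -12*x^2 - 14*x + 1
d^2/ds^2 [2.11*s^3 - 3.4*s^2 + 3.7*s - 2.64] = 12.66*s - 6.8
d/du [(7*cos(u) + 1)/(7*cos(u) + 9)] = -56*sin(u)/(7*cos(u) + 9)^2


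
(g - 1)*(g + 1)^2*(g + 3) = g^4 + 4*g^3 + 2*g^2 - 4*g - 3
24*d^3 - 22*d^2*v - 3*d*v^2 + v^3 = (-6*d + v)*(-d + v)*(4*d + v)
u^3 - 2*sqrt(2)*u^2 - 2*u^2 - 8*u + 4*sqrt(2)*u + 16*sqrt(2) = (u - 4)*(u + 2)*(u - 2*sqrt(2))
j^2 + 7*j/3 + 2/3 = (j + 1/3)*(j + 2)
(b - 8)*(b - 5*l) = b^2 - 5*b*l - 8*b + 40*l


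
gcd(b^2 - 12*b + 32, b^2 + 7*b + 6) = 1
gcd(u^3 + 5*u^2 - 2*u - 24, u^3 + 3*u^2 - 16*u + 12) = u - 2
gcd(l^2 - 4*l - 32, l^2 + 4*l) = l + 4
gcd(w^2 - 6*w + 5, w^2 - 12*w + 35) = w - 5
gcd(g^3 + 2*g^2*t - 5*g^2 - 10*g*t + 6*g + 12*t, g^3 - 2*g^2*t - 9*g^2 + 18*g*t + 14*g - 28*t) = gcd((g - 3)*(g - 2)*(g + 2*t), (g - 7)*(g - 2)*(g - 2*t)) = g - 2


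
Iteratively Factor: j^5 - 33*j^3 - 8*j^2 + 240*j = (j + 4)*(j^4 - 4*j^3 - 17*j^2 + 60*j) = (j - 5)*(j + 4)*(j^3 + j^2 - 12*j) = (j - 5)*(j + 4)^2*(j^2 - 3*j) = (j - 5)*(j - 3)*(j + 4)^2*(j)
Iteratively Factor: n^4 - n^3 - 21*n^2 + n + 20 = (n + 4)*(n^3 - 5*n^2 - n + 5) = (n - 1)*(n + 4)*(n^2 - 4*n - 5) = (n - 1)*(n + 1)*(n + 4)*(n - 5)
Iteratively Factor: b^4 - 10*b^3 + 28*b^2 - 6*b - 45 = (b - 3)*(b^3 - 7*b^2 + 7*b + 15) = (b - 5)*(b - 3)*(b^2 - 2*b - 3) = (b - 5)*(b - 3)*(b + 1)*(b - 3)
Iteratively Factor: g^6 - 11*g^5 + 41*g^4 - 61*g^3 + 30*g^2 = (g - 2)*(g^5 - 9*g^4 + 23*g^3 - 15*g^2) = (g - 5)*(g - 2)*(g^4 - 4*g^3 + 3*g^2) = g*(g - 5)*(g - 2)*(g^3 - 4*g^2 + 3*g) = g^2*(g - 5)*(g - 2)*(g^2 - 4*g + 3) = g^2*(g - 5)*(g - 2)*(g - 1)*(g - 3)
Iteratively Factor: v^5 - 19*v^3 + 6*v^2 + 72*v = (v - 3)*(v^4 + 3*v^3 - 10*v^2 - 24*v) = (v - 3)*(v + 2)*(v^3 + v^2 - 12*v) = v*(v - 3)*(v + 2)*(v^2 + v - 12) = v*(v - 3)^2*(v + 2)*(v + 4)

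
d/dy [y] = 1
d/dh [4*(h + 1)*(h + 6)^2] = 4*(h + 6)*(3*h + 8)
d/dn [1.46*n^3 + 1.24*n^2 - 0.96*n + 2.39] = 4.38*n^2 + 2.48*n - 0.96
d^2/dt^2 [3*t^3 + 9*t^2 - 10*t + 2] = 18*t + 18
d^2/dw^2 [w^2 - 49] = 2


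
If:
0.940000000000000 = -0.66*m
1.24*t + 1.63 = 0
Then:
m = -1.42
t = -1.31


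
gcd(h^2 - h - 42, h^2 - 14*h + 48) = 1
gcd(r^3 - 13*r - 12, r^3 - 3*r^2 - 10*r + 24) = r^2 - r - 12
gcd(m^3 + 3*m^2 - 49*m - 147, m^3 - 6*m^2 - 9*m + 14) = m - 7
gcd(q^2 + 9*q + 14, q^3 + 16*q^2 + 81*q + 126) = q + 7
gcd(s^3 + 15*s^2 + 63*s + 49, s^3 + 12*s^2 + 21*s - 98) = s^2 + 14*s + 49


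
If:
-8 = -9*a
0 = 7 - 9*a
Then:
No Solution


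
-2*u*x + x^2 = x*(-2*u + x)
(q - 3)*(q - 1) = q^2 - 4*q + 3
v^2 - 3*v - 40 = (v - 8)*(v + 5)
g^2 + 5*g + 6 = (g + 2)*(g + 3)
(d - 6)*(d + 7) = d^2 + d - 42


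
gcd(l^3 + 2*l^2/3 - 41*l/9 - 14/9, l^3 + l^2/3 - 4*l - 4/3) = l^2 - 5*l/3 - 2/3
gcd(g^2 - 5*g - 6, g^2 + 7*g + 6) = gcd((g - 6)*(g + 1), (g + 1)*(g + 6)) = g + 1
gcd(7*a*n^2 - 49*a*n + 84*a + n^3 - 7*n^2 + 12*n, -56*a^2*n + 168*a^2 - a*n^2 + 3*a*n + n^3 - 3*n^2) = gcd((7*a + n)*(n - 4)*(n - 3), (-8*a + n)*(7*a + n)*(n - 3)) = 7*a*n - 21*a + n^2 - 3*n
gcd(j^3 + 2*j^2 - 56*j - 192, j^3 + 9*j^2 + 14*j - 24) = j^2 + 10*j + 24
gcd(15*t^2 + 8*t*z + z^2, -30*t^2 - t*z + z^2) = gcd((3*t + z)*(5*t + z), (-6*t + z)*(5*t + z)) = 5*t + z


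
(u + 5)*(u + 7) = u^2 + 12*u + 35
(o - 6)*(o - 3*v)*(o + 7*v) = o^3 + 4*o^2*v - 6*o^2 - 21*o*v^2 - 24*o*v + 126*v^2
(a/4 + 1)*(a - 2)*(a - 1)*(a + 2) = a^4/4 + 3*a^3/4 - 2*a^2 - 3*a + 4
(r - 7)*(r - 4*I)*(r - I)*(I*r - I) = I*r^4 + 5*r^3 - 8*I*r^3 - 40*r^2 + 3*I*r^2 + 35*r + 32*I*r - 28*I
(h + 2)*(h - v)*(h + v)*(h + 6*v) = h^4 + 6*h^3*v + 2*h^3 - h^2*v^2 + 12*h^2*v - 6*h*v^3 - 2*h*v^2 - 12*v^3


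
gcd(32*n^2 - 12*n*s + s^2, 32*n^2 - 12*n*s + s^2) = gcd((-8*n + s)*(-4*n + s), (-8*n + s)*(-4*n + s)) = 32*n^2 - 12*n*s + s^2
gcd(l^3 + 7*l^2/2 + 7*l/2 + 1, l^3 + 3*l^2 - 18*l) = 1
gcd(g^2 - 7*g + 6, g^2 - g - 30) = g - 6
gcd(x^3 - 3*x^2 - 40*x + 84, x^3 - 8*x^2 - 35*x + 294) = x^2 - x - 42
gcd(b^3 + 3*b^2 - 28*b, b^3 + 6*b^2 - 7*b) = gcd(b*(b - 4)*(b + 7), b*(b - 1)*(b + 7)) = b^2 + 7*b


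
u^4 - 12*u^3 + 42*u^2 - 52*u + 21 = (u - 7)*(u - 3)*(u - 1)^2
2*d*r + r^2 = r*(2*d + r)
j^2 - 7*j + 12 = (j - 4)*(j - 3)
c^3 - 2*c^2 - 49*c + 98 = (c - 7)*(c - 2)*(c + 7)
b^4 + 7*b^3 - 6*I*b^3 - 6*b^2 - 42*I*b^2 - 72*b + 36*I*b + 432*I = (b - 3)*(b + 4)*(b + 6)*(b - 6*I)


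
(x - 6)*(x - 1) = x^2 - 7*x + 6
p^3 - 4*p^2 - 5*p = p*(p - 5)*(p + 1)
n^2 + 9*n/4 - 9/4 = (n - 3/4)*(n + 3)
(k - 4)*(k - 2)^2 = k^3 - 8*k^2 + 20*k - 16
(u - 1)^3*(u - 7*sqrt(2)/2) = u^4 - 7*sqrt(2)*u^3/2 - 3*u^3 + 3*u^2 + 21*sqrt(2)*u^2/2 - 21*sqrt(2)*u/2 - u + 7*sqrt(2)/2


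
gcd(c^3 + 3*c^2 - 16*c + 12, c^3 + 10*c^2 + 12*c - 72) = c^2 + 4*c - 12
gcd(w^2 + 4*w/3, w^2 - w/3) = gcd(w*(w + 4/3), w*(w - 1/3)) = w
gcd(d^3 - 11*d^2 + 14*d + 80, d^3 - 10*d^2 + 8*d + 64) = d^2 - 6*d - 16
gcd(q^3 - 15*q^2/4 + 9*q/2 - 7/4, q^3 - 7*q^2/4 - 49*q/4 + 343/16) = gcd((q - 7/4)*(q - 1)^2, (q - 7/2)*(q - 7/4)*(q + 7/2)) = q - 7/4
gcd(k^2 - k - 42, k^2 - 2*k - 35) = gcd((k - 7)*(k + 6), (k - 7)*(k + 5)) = k - 7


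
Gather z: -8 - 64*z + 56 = 48 - 64*z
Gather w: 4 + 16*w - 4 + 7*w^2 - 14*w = 7*w^2 + 2*w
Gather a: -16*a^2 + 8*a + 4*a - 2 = -16*a^2 + 12*a - 2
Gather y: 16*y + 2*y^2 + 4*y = 2*y^2 + 20*y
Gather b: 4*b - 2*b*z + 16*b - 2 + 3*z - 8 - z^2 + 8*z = b*(20 - 2*z) - z^2 + 11*z - 10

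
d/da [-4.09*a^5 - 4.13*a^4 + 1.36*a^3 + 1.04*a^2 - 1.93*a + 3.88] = -20.45*a^4 - 16.52*a^3 + 4.08*a^2 + 2.08*a - 1.93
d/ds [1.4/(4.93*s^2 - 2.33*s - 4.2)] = (3.262 - 13.804*s)/(-4.93*s^2 + 2.33*s + 4.2)^2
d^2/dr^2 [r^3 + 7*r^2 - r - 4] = 6*r + 14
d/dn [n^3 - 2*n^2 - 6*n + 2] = 3*n^2 - 4*n - 6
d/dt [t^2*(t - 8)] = t*(3*t - 16)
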